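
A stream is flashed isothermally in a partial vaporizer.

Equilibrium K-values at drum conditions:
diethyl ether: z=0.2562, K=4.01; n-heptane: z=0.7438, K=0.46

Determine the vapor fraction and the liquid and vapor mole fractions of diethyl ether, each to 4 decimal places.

ψ = 0.2273, x_diethyl ether = 0.1521, y_diethyl ether = 0.6100

Rachford–Rice: g(ψ) = Σ zᵢ(Kᵢ−1)/(1+ψ(Kᵢ−1)) = 0.
g(0) = ΣzᵢKᵢ − 1 = 0.3695 and g(1) = 1 − Σzᵢ/Kᵢ = -0.6808, so a root lies in (0, 1).
Binary case is linear: z₁(K₁−1)(1+ψ(K₂−1)) + z₂(K₂−1)(1+ψ(K₁−1)) = 0
⇒ ψ = [z₁(K₁−1)+z₂(K₂−1)] / [−(K₁−1)(K₂−1)] = 0.36951/1.62540 = 0.2273
Compositions from xᵢ = zᵢ/(1+ψ(Kᵢ−1)), yᵢ = Kᵢxᵢ:
  diethyl ether: x = 0.1521, y = 0.6100
  n-heptane: x = 0.8479, y = 0.3900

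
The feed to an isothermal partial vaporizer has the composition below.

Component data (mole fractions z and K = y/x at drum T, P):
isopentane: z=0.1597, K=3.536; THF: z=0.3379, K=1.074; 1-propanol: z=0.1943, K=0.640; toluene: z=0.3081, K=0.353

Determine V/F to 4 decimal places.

Material balance + equilibrium reduce to Σ zᵢ(Kᵢ−1)/(1+V/F(Kᵢ−1)) = 0.
g(0) = ΣzᵢKᵢ − 1 = 0.1607 and g(1) = 1 − Σzᵢ/Kᵢ = -0.5362, so a root lies in (0, 1).
Newton–Raphson from V/F = 0.31:
  V/F = 0.3100: g = -0.07690, g' = -0.5574 → V/F = 0.1720
  V/F = 0.1720: g = 0.00779, g' = -0.6916 → V/F = 0.1833
  V/F = 0.1833: g = 0.00009, g' = -0.6753 → V/F = 0.1834
Converged at V/F = 0.1834.

V/F = 0.1834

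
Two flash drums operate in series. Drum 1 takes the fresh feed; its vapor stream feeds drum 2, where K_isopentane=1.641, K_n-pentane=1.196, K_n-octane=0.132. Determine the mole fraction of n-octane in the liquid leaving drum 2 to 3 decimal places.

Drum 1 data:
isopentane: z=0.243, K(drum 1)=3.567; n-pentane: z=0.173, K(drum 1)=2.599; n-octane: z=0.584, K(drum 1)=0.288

Drum 1:
Newton–Raphson from ψ₁ = 0.68:
  ψ₁ = 0.680: g = -0.4464, g' = -1.427 → ψ₁ = 0.367
  ψ₁ = 0.367: g = -0.0675, g' = -1.143 → ψ₁ = 0.308
  ψ₁ = 0.308: g = 0.0011, g' = -1.184 → ψ₁ = 0.309
Converged at ψ₁ = 0.309.
Drum-1 compositions:
  isopentane: x = 0.136, y = 0.483
  n-pentane: x = 0.116, y = 0.301
  n-octane: x = 0.749, y = 0.216
Drum-2 feed = drum-1 vapor: z₂ = (0.4834, 0.3010, 0.2156).
Drum 2:
Rachford–Rice: g(ψ₂) = Σ zᵢ(Kᵢ−1)/(1+ψ₂(Kᵢ−1)) = 0.
Feasibility: ΣzᵢKᵢ = 1.182, Σzᵢ/Kᵢ = 2.180 — both > 1, two phases present.
Newton–Raphson from ψ₂ = 0.5:
  ψ₂ = 0.500: g = -0.0423, g' = -0.631 → ψ₂ = 0.433
  ψ₂ = 0.433: g = -0.0029, g' = -0.548 → ψ₂ = 0.428
Converged at ψ₂ = 0.428.
  isopentane: x = 0.379, y = 0.623
  n-pentane: x = 0.278, y = 0.332
  n-octane: x = 0.343, y = 0.045

x_n-octane (drum 2) = 0.343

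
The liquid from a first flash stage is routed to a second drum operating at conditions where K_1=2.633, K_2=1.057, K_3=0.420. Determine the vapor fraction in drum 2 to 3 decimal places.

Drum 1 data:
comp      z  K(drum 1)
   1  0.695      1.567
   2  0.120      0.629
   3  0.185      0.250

V/F (drum 2) = 0.849

Drum 1:
Material balance + equilibrium reduce to Σ zᵢ(Kᵢ−1)/(1+ψ₁(Kᵢ−1)) = 0.
g(0) = ΣzᵢKᵢ − 1 = 0.211 and g(1) = 1 − Σzᵢ/Kᵢ = -0.374, so a root lies in (0, 1).
Iterate (Newton) starting at ψ₁ = 0.5:
  ψ₁ = 0.500: g = 0.0304, g' = -0.427 → ψ₁ = 0.571
  ψ₁ = 0.571: g = -0.0015, g' = -0.473 → ψ₁ = 0.568
Converged at ψ₁ = 0.568.
Drum-1 compositions:
  1: x = 0.526, y = 0.824
  2: x = 0.152, y = 0.096
  3: x = 0.322, y = 0.081
Drum-2 feed = drum-1 liquid: z₂ = (0.5257, 0.1520, 0.3222).
Drum 2:
Newton–Raphson from ψ₂ = 0.5:
  ψ₂ = 0.500: g = 0.2178, g' = -0.640 → ψ₂ = 0.840
  ψ₂ = 0.840: g = 0.0057, g' = -0.662 → ψ₂ = 0.849
Converged at ψ₂ = 0.849.
  1: x = 0.220, y = 0.580
  2: x = 0.145, y = 0.153
  3: x = 0.635, y = 0.267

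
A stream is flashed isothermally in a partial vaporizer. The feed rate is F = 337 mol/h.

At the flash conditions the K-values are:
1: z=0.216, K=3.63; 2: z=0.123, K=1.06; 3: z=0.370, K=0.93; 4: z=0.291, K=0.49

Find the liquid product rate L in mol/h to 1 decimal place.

Material balance + equilibrium reduce to Σ zᵢ(Kᵢ−1)/(1+V/F(Kᵢ−1)) = 0.
g(0) = ΣzᵢKᵢ − 1 = 0.401 and g(1) = 1 − Σzᵢ/Kᵢ = -0.167, so a root lies in (0, 1).
Newton iteration, V/F⁰ = 0.5:
  V/F = 0.500: g = 0.0265, g' = -0.418 → V/F = 0.563
  V/F = 0.563: g = 0.0008, g' = -0.394 → V/F = 0.566
Converged at V/F = 0.566.
Then V = V/F·F = 0.5655·337 = 190.6 mol/h and L = F − V = 146.4 mol/h.

L = 146.4 mol/h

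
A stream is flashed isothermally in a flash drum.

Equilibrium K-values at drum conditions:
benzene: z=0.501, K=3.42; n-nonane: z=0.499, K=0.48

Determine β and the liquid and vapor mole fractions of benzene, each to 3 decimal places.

Material balance + equilibrium reduce to Σ zᵢ(Kᵢ−1)/(1+β(Kᵢ−1)) = 0.
Feasibility: ΣzᵢKᵢ = 1.953, Σzᵢ/Kᵢ = 1.186 — both > 1, two phases present.
Newton–Raphson from β = 0.5:
  β = 0.500: g = 0.1980, g' = -0.847 → β = 0.734
  β = 0.734: g = 0.0173, g' = -0.734 → β = 0.757
Converged at β = 0.757.
Compositions from xᵢ = zᵢ/(1+β(Kᵢ−1)), yᵢ = Kᵢxᵢ:
  benzene: x = 0.177, y = 0.605
  n-nonane: x = 0.823, y = 0.395

β = 0.757, x_benzene = 0.177, y_benzene = 0.605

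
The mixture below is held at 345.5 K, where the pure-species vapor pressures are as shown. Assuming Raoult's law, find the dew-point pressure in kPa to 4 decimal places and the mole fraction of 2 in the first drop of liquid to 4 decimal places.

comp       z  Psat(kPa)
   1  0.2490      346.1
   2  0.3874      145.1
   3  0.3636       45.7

At the dew point ψ → 1, so Σzᵢ/Kᵢ = 1 with Kᵢ = Pᵢˢᵃᵗ/P ⇒ 1/P = Σzᵢ/Pᵢˢᵃᵗ.
1/P = 0.2490/346.1 + 0.3874/145.1 + 0.3636/45.7 = 0.0113456 ⇒ P = 88.1402 kPa
xᵢ = zᵢP/Pᵢˢᵃᵗ ⇒ x_2 = 0.3874·88.1402/145.1 = 0.2353

Pdew = 88.1402 kPa, x_2 = 0.2353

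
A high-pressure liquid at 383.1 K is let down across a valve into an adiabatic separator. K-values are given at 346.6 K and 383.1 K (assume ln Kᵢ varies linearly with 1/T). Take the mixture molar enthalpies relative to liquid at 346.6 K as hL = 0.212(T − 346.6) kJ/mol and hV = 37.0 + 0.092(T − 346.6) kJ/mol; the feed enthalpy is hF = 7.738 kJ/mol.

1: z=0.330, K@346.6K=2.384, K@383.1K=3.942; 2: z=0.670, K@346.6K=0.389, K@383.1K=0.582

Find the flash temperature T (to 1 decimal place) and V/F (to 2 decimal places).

Adiabatic flash: solve Rachford–Rice at each trial T, then check hF = ψ·hV(T) + (1−ψ)·hL(T).
  T = 346.6 K: K = (2.384, 0.389), RR gives ψ = 0.056, H_out = 2.072 kJ/mol
  T = 383.1 K: K = (3.942, 0.582), RR gives ψ = 0.562, H_out = 26.062 kJ/mol
  T = 364.9 K: K = (3.107, 0.481), RR gives ψ = 0.318, H_out = 14.935 kJ/mol
  T = 355.8 K: K = (2.733, 0.434), RR gives ψ = 0.196, H_out = 8.996 kJ/mol
  T = 351.2 K: K = (2.555, 0.411), RR gives ψ = 0.129, H_out = 5.694 kJ/mol
  T = 353.5 K: K = (2.643, 0.422), RR gives ψ = 0.164, H_out = 7.378 kJ/mol
Linear interpolation between T = 353.5 (H_out = 7.378) and T = 355.8 (H_out = 8.996) on hF = 7.738 gives T ≈ 354.0 K, at which ψ = 0.17.

T = 354.0 K, V/F = 0.17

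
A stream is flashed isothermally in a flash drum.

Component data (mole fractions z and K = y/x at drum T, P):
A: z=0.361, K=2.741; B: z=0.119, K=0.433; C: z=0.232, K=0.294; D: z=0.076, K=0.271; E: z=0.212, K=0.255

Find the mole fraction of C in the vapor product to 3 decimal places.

Iterate (Newton) starting at V/F = 0.45:
  V/F = 0.450: g = -0.2983, g' = -1.017 → V/F = 0.157
  V/F = 0.157: g = -0.0058, g' = -1.070 → V/F = 0.151
Converged at V/F = 0.151.
Compositions from xᵢ = zᵢ/(1+V/F(Kᵢ−1)), yᵢ = Kᵢxᵢ:
  A: x = 0.286, y = 0.783
  B: x = 0.130, y = 0.056
  C: x = 0.260, y = 0.076
  D: x = 0.085, y = 0.023
  E: x = 0.239, y = 0.061

y_C = 0.076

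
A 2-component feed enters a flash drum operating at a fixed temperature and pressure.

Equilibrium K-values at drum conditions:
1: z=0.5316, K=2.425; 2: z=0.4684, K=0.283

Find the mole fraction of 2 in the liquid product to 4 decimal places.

x_2 = 0.6653

Let β = V/F and solve Σ zᵢ(Kᵢ−1)/(1+β(Kᵢ−1)) = 0.
g(0) = ΣzᵢKᵢ − 1 = 0.4217 and g(1) = 1 − Σzᵢ/Kᵢ = -0.8743, so a root lies in (0, 1).
Iterate (Newton) starting at β = 0.46:
  β = 0.4600: g = -0.04354, g' = -0.9300 → β = 0.4132
  β = 0.4132: g = -0.00042, g' = -0.9139 → β = 0.4127
Converged at β = 0.4127.
Compositions from xᵢ = zᵢ/(1+β(Kᵢ−1)), yᵢ = Kᵢxᵢ:
  1: x = 0.3347, y = 0.8117
  2: x = 0.6653, y = 0.1883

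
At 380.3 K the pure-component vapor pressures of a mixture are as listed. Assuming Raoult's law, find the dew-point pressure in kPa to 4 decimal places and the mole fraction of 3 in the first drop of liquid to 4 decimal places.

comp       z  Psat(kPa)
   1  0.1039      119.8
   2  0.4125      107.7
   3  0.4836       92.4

At the dew point ψ → 1, so Σzᵢ/Kᵢ = 1 with Kᵢ = Pᵢˢᵃᵗ/P ⇒ 1/P = Σzᵢ/Pᵢˢᵃᵗ.
1/P = 0.1039/119.8 + 0.4125/107.7 + 0.4836/92.4 = 0.0099311 ⇒ P = 100.6935 kPa
xᵢ = zᵢP/Pᵢˢᵃᵗ ⇒ x_3 = 0.4836·100.6935/92.4 = 0.5270

Pdew = 100.6935 kPa, x_3 = 0.5270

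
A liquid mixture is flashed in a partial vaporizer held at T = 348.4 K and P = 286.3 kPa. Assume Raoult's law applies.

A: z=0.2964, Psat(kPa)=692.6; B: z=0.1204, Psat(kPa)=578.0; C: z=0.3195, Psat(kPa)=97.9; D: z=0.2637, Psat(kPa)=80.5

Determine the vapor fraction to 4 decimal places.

ψ = 0.1589

Raoult's law: Kᵢ = Pᵢˢᵃᵗ/P = Pᵢˢᵃᵗ/286.3.
  K_A = 692.6/286.3 = 2.419141, K_B = 578.0/286.3 = 2.018861, K_C = 97.9/286.3 = 0.341949, K_D = 80.5/286.3 = 0.281174
Let ψ = V/F and solve Σ zᵢ(Kᵢ−1)/(1+ψ(Kᵢ−1)) = 0.
g(0) = ΣzᵢKᵢ − 1 = 0.1435 and g(1) = 1 − Σzᵢ/Kᵢ = -1.0544, so a root lies in (0, 1).
Newton iteration, ψ⁰ = 0.66:
  ψ = 0.6600: g = -0.44178, g' = -1.1295 → ψ = 0.2689
  ψ = 0.2689: g = -0.08965, g' = -0.8033 → ψ = 0.1573
  ψ = 0.1573: g = 0.00138, g' = -0.8372 → ψ = 0.1589
Converged at ψ = 0.1589.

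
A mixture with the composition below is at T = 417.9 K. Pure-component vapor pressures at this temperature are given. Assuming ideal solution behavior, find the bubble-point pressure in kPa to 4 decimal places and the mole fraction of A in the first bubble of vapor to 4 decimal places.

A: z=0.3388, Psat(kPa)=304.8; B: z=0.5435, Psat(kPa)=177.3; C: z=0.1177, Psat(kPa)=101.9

Pbub = 211.6224 kPa, y_A = 0.4880

At the bubble point ψ → 0, so ΣzᵢKᵢ = 1 with Kᵢ = Pᵢˢᵃᵗ/P ⇒ P = ΣzᵢPᵢˢᵃᵗ.
P = 0.3388·304.8 + 0.5435·177.3 + 0.1177·101.9 = 211.6224 kPa
yᵢ = zᵢPᵢˢᵃᵗ/P ⇒ y_A = 0.3388·304.8/211.6224 = 0.4880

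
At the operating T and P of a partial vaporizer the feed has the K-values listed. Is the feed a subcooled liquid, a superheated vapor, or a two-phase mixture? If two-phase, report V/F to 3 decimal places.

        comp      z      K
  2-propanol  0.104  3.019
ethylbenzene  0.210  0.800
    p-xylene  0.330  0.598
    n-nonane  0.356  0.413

subcooled liquid

ΣzᵢKᵢ = 0.826; Σzᵢ/Kᵢ = 1.711.
Since ΣzᵢKᵢ < 1 the mixture is below its bubble point — single liquid phase.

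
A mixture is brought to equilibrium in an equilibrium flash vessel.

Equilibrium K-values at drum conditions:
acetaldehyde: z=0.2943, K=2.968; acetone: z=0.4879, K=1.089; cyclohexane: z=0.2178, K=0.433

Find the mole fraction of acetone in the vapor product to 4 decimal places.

y_acetone = 0.4922

Rachford–Rice: g(ψ) = Σ zᵢ(Kᵢ−1)/(1+ψ(Kᵢ−1)) = 0.
g(0) = ΣzᵢKᵢ − 1 = 0.4991 and g(1) = 1 − Σzᵢ/Kᵢ = -0.0502, so a root lies in (0, 1).
Newton iteration, ψ⁰ = 0.5:
  ψ = 0.5000: g = 0.16114, g' = -0.4295 → ψ = 0.8752
  ψ = 0.8752: g = 0.00790, g' = -0.4330 → ψ = 0.8934
  ψ = 0.8934: g = -0.00007, g' = -0.4407 → ψ = 0.8933
Converged at ψ = 0.8933.
Compositions from xᵢ = zᵢ/(1+ψ(Kᵢ−1)), yᵢ = Kᵢxᵢ:
  acetaldehyde: x = 0.1067, y = 0.3167
  acetone: x = 0.4520, y = 0.4922
  cyclohexane: x = 0.4413, y = 0.1911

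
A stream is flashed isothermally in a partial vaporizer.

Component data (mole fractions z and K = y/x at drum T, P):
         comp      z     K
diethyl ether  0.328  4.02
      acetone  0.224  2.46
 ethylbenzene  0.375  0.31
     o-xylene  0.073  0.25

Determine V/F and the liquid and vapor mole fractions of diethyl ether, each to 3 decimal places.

Newton–Raphson from V/F = 0.55:
  V/F = 0.550: g = 0.0434, g' = -1.152 → V/F = 0.588
Converged at V/F = 0.588.
Compositions from xᵢ = zᵢ/(1+V/F(Kᵢ−1)), yᵢ = Kᵢxᵢ:
  diethyl ether: x = 0.118, y = 0.475
  acetone: x = 0.121, y = 0.297
  ethylbenzene: x = 0.631, y = 0.196
  o-xylene: x = 0.131, y = 0.033

V/F = 0.588, x_diethyl ether = 0.118, y_diethyl ether = 0.475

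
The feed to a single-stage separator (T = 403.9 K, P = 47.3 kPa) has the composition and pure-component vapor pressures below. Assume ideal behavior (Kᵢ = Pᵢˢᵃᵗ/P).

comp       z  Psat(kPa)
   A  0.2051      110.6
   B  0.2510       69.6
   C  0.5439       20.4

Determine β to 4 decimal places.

β = 0.1518

Raoult's law: Kᵢ = Pᵢˢᵃᵗ/P = Pᵢˢᵃᵗ/47.3.
  K_A = 110.6/47.3 = 2.338266, K_B = 69.6/47.3 = 1.471459, K_C = 20.4/47.3 = 0.431290
Material balance + equilibrium reduce to Σ zᵢ(Kᵢ−1)/(1+β(Kᵢ−1)) = 0.
Feasibility: ΣzᵢKᵢ = 1.0835, Σzᵢ/Kᵢ = 1.5194 — both > 1, two phases present.
Iterate (Newton) starting at β = 0.5:
  β = 0.5000: g = -0.17202, g' = -0.5119 → β = 0.1639
  β = 0.1639: g = -0.00618, g' = -0.5091 → β = 0.1518
Converged at β = 0.1518.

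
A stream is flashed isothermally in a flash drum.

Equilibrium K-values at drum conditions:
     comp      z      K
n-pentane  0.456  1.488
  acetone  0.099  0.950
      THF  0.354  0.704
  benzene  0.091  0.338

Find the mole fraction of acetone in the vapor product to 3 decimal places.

y_acetone = 0.095

Material balance + equilibrium reduce to Σ zᵢ(Kᵢ−1)/(1+ψ(Kᵢ−1)) = 0.
g(0) = ΣzᵢKᵢ − 1 = 0.053 and g(1) = 1 − Σzᵢ/Kᵢ = -0.183, so a root lies in (0, 1).
Newton iteration, ψ⁰ = 0.5:
  ψ = 0.500: g = -0.0392, g' = -0.202 → ψ = 0.306
  ψ = 0.306: g = -0.0022, g' = -0.183 → ψ = 0.294
Converged at ψ = 0.294.
Compositions from xᵢ = zᵢ/(1+ψ(Kᵢ−1)), yᵢ = Kᵢxᵢ:
  n-pentane: x = 0.399, y = 0.593
  acetone: x = 0.100, y = 0.095
  THF: x = 0.388, y = 0.273
  benzene: x = 0.113, y = 0.038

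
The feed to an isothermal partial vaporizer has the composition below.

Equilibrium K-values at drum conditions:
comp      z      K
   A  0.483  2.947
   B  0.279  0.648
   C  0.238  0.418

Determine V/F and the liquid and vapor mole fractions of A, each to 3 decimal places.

V/F = 0.755, x_A = 0.196, y_A = 0.576

Rachford–Rice: g(V/F) = Σ zᵢ(Kᵢ−1)/(1+V/F(Kᵢ−1)) = 0.
Feasibility: ΣzᵢKᵢ = 1.704, Σzᵢ/Kᵢ = 1.164 — both > 1, two phases present.
Iterate (Newton) starting at V/F = 0.66:
  V/F = 0.660: g = 0.0587, g' = -0.622 → V/F = 0.754
  V/F = 0.754: g = 0.0002, g' = -0.621 → V/F = 0.755
Converged at V/F = 0.755.
Compositions from xᵢ = zᵢ/(1+V/F(Kᵢ−1)), yᵢ = Kᵢxᵢ:
  A: x = 0.196, y = 0.576
  B: x = 0.380, y = 0.246
  C: x = 0.424, y = 0.177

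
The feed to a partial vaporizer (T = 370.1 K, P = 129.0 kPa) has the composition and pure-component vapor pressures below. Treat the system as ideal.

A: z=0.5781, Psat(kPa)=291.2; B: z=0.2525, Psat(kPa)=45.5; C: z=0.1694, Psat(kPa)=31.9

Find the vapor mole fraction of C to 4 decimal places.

Raoult's law: Kᵢ = Pᵢˢᵃᵗ/P = Pᵢˢᵃᵗ/129.0.
  K_A = 291.2/129.0 = 2.257364, K_B = 45.5/129.0 = 0.352713, K_C = 31.9/129.0 = 0.247287
Material balance + equilibrium reduce to Σ zᵢ(Kᵢ−1)/(1+V/F(Kᵢ−1)) = 0.
Check two-phase: ΣzᵢKᵢ = 1.4359 > 1 and Σzᵢ/Kᵢ = 1.6570 > 1, so g(0) = 0.4359 > 0 and g(1) = -0.6570 < 0.
Iterate (Newton) starting at V/F = 0.5:
  V/F = 0.5000: g = 0.00019, g' = -0.8226 → V/F = 0.5002
Converged at V/F = 0.5002.
Compositions from xᵢ = zᵢ/(1+V/F(Kᵢ−1)), yᵢ = Kᵢxᵢ:
  A: x = 0.3549, y = 0.8011
  B: x = 0.3734, y = 0.1317
  C: x = 0.2717, y = 0.0672

y_C = 0.0672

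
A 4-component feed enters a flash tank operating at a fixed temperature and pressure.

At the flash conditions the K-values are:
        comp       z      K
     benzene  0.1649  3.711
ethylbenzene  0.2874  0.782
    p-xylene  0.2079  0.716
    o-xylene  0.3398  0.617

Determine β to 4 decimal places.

β = 0.2364

Material balance + equilibrium reduce to Σ zᵢ(Kᵢ−1)/(1+β(Kᵢ−1)) = 0.
Feasibility: ΣzᵢKᵢ = 1.1952, Σzᵢ/Kᵢ = 1.2530 — both > 1, two phases present.
Newton–Raphson from β = 0.5:
  β = 0.5000: g = -0.11031, g' = -0.3347 → β = 0.1704
  β = 0.1704: g = 0.03946, g' = -0.6574 → β = 0.2304
  β = 0.2304: g = 0.00329, g' = -0.5535 → β = 0.2363
  β = 0.2363: g = 0.00003, g' = -0.5449 → β = 0.2364
Converged at β = 0.2364.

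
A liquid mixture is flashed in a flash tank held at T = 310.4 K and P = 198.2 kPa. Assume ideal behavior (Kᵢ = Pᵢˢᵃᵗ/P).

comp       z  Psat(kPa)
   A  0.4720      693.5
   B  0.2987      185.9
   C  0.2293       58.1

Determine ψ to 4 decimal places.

ψ = 0.8008

Raoult's law: Kᵢ = Pᵢˢᵃᵗ/P = Pᵢˢᵃᵗ/198.2.
  K_A = 693.5/198.2 = 3.498991, K_B = 185.9/198.2 = 0.937941, K_C = 58.1/198.2 = 0.293138
Rachford–Rice: g(ψ) = Σ zᵢ(Kᵢ−1)/(1+ψ(Kᵢ−1)) = 0.
Check two-phase: ΣzᵢKᵢ = 1.9989 > 1 and Σzᵢ/Kᵢ = 1.2356 > 1, so g(0) = 0.9989 > 0 and g(1) = -0.2356 < 0.
Newton–Raphson from ψ = 0.31:
  ψ = 0.3100: g = 0.43817, g' = -1.1250 → ψ = 0.6995
  ψ = 0.6995: g = 0.08925, g' = -0.8398 → ψ = 0.8058
  ψ = 0.8058: g = -0.00466, g' = -0.9442 → ψ = 0.8008
Converged at ψ = 0.8008.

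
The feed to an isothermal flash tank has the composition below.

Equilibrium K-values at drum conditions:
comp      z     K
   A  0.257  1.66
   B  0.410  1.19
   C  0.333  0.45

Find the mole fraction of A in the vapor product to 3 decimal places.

y_A = 0.360

Material balance + equilibrium reduce to Σ zᵢ(Kᵢ−1)/(1+β(Kᵢ−1)) = 0.
Feasibility: ΣzᵢKᵢ = 1.064, Σzᵢ/Kᵢ = 1.239 — both > 1, two phases present.
Newton–Raphson from β = 0.5:
  β = 0.500: g = -0.0539, g' = -0.267 → β = 0.298
  β = 0.298: g = -0.0036, g' = -0.236 → β = 0.283
Converged at β = 0.283.
Compositions from xᵢ = zᵢ/(1+β(Kᵢ−1)), yᵢ = Kᵢxᵢ:
  A: x = 0.217, y = 0.360
  B: x = 0.389, y = 0.463
  C: x = 0.394, y = 0.177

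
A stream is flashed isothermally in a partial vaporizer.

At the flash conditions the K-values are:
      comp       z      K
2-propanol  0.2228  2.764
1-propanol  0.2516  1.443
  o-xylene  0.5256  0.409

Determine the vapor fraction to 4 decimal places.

ψ = 0.2638

Material balance + equilibrium reduce to Σ zᵢ(Kᵢ−1)/(1+ψ(Kᵢ−1)) = 0.
Check two-phase: ΣzᵢKᵢ = 1.1938 > 1 and Σzᵢ/Kᵢ = 1.5401 > 1, so g(0) = 0.1938 > 0 and g(1) = -0.5401 < 0.
Iterate (Newton) starting at ψ = 0.62:
  ψ = 0.6200: g = -0.21512, g' = -0.6459 → ψ = 0.2869
  ψ = 0.2869: g = -0.01423, g' = -0.6107 → ψ = 0.2636
  ψ = 0.2636: g = 0.00011, g' = -0.6202 → ψ = 0.2638
Converged at ψ = 0.2638.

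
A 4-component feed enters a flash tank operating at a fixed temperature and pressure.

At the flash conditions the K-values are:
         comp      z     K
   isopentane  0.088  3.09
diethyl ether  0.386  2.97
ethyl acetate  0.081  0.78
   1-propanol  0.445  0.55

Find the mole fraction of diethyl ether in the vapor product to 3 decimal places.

Material balance + equilibrium reduce to Σ zᵢ(Kᵢ−1)/(1+V/F(Kᵢ−1)) = 0.
Feasibility: ΣzᵢKᵢ = 1.726, Σzᵢ/Kᵢ = 1.071 — both > 1, two phases present.
Newton iteration, V/F⁰ = 0.5:
  V/F = 0.500: g = 0.1946, g' = -0.627 → V/F = 0.810
  V/F = 0.810: g = 0.0243, g' = -0.504 → V/F = 0.859
Converged at V/F = 0.859.
Compositions from xᵢ = zᵢ/(1+V/F(Kᵢ−1)), yᵢ = Kᵢxᵢ:
  isopentane: x = 0.031, y = 0.097
  diethyl ether: x = 0.143, y = 0.426
  ethyl acetate: x = 0.100, y = 0.078
  1-propanol: x = 0.725, y = 0.399

y_diethyl ether = 0.426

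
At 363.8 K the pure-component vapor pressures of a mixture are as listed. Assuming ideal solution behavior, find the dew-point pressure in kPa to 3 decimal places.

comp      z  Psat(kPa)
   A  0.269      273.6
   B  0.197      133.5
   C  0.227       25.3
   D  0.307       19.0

Pdew = 36.246 kPa

At the dew point ψ → 1, so Σzᵢ/Kᵢ = 1 with Kᵢ = Pᵢˢᵃᵗ/P ⇒ 1/P = Σzᵢ/Pᵢˢᵃᵗ.
1/P = 0.269/273.6 + 0.197/133.5 + 0.227/25.3 + 0.307/19.0 = 0.027589 ⇒ P = 36.246 kPa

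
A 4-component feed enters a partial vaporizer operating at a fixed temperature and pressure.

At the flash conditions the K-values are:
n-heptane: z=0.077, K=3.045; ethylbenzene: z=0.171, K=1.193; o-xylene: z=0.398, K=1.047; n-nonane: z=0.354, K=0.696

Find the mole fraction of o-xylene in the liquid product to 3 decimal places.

Material balance + equilibrium reduce to Σ zᵢ(Kᵢ−1)/(1+ψ(Kᵢ−1)) = 0.
g(0) = ΣzᵢKᵢ − 1 = 0.102 and g(1) = 1 − Σzᵢ/Kᵢ = -0.057, so a root lies in (0, 1).
Newton iteration, ψ⁰ = 0.5:
  ψ = 0.500: g = -0.0007, g' = -0.130 → ψ = 0.495
Converged at ψ = 0.495.
Compositions from xᵢ = zᵢ/(1+ψ(Kᵢ−1)), yᵢ = Kᵢxᵢ:
  n-heptane: x = 0.038, y = 0.117
  ethylbenzene: x = 0.156, y = 0.186
  o-xylene: x = 0.389, y = 0.407
  n-nonane: x = 0.417, y = 0.290

x_o-xylene = 0.389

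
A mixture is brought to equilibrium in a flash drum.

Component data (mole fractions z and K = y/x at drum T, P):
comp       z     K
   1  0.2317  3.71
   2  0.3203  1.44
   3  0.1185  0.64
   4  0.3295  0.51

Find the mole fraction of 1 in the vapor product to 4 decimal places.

Material balance + equilibrium reduce to Σ zᵢ(Kᵢ−1)/(1+ψ(Kᵢ−1)) = 0.
g(0) = ΣzᵢKᵢ − 1 = 0.5647 and g(1) = 1 − Σzᵢ/Kᵢ = -0.1161, so a root lies in (0, 1).
Newton iteration, ψ⁰ = 0.45:
  ψ = 0.4500: g = 0.14251, g' = -0.5407 → ψ = 0.7136
  ψ = 0.7136: g = 0.01562, g' = -0.4485 → ψ = 0.7484
  ψ = 0.7484: g = 0.00004, g' = -0.4467 → ψ = 0.7485
Converged at ψ = 0.7485.
Compositions from xᵢ = zᵢ/(1+ψ(Kᵢ−1)), yᵢ = Kᵢxᵢ:
  1: x = 0.0765, y = 0.2839
  2: x = 0.2409, y = 0.3470
  3: x = 0.1622, y = 0.1038
  4: x = 0.5203, y = 0.2654

y_1 = 0.2839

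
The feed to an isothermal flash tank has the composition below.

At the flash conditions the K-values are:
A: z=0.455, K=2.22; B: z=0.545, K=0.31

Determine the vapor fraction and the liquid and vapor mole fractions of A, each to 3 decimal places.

ψ = 0.213, x_A = 0.361, y_A = 0.802

Iterate (Newton) starting at ψ = 0.5:
  ψ = 0.500: g = -0.2293, g' = -0.866 → ψ = 0.235
  ψ = 0.235: g = -0.0176, g' = -0.779 → ψ = 0.213
Converged at ψ = 0.213.
Compositions from xᵢ = zᵢ/(1+ψ(Kᵢ−1)), yᵢ = Kᵢxᵢ:
  A: x = 0.361, y = 0.802
  B: x = 0.639, y = 0.198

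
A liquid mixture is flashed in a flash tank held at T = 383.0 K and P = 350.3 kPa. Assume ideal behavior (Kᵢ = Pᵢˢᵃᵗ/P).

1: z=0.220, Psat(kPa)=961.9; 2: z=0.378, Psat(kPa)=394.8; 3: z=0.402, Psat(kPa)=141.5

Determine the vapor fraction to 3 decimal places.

Raoult's law: Kᵢ = Pᵢˢᵃᵗ/P = Pᵢˢᵃᵗ/350.3.
  K_1 = 961.9/350.3 = 2.74593, K_2 = 394.8/350.3 = 1.12703, K_3 = 141.5/350.3 = 0.40394
Rachford–Rice: g(ψ) = Σ zᵢ(Kᵢ−1)/(1+ψ(Kᵢ−1)) = 0.
Feasibility: ΣzᵢKᵢ = 1.193, Σzᵢ/Kᵢ = 1.411 — both > 1, two phases present.
Newton–Raphson from ψ = 0.53:
  ψ = 0.530: g = -0.1058, g' = -0.491 → ψ = 0.315
  ψ = 0.315: g = -0.0009, g' = -0.501 → ψ = 0.313
Converged at ψ = 0.313.

ψ = 0.313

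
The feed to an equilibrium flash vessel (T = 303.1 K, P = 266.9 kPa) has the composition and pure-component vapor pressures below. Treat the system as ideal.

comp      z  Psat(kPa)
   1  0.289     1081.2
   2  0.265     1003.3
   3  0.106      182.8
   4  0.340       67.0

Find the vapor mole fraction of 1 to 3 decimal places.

Raoult's law: Kᵢ = Pᵢˢᵃᵗ/P = Pᵢˢᵃᵗ/266.9.
  K_1 = 1081.2/266.9 = 4.05096, K_2 = 1003.3/266.9 = 3.75909, K_3 = 182.8/266.9 = 0.68490, K_4 = 67.0/266.9 = 0.25103
Iterate (Newton) starting at ψ = 0.37:
  ψ = 0.370: g = 0.3859, g' = -1.466 → ψ = 0.633
  ψ = 0.633: g = 0.0408, g' = -1.287 → ψ = 0.665
Converged at ψ = 0.665.
Compositions from xᵢ = zᵢ/(1+ψ(Kᵢ−1)), yᵢ = Kᵢxᵢ:
  1: x = 0.095, y = 0.387
  2: x = 0.094, y = 0.352
  3: x = 0.134, y = 0.092
  4: x = 0.677, y = 0.170

y_1 = 0.387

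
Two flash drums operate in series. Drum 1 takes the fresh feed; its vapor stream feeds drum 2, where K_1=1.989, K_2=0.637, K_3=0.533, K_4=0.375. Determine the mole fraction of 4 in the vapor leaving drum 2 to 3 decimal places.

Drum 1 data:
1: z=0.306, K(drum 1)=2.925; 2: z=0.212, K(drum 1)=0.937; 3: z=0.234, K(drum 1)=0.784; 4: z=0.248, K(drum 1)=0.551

y_4 (drum 2) = 0.083

Drum 1:
Newton iteration, ψ₁⁰ = 0.5:
  ψ₁ = 0.500: g = 0.0861, g' = -0.392 → ψ₁ = 0.720
  ψ₁ = 0.720: g = 0.0086, g' = -0.325 → ψ₁ = 0.746
Converged at ψ₁ = 0.746.
Drum-1 compositions:
  1: x = 0.126, y = 0.367
  2: x = 0.222, y = 0.208
  3: x = 0.279, y = 0.219
  4: x = 0.373, y = 0.206
Drum-2 feed = drum-1 vapor: z₂ = (0.3673, 0.2084, 0.2187, 0.2055).
Drum 2:
Rachford–Rice: g(ψ₂) = Σ zᵢ(Kᵢ−1)/(1+ψ₂(Kᵢ−1)) = 0.
g(0) = ΣzᵢKᵢ − 1 = 0.057 and g(1) = 1 − Σzᵢ/Kᵢ = -0.470, so a root lies in (0, 1).
Iterate (Newton) starting at ψ₂ = 0.35:
  ψ₂ = 0.350: g = -0.1033, g' = -0.434 → ψ₂ = 0.112
  ψ₂ = 0.112: g = 0.0023, g' = -0.467 → ψ₂ = 0.117
Converged at ψ₂ = 0.117.
  1: x = 0.329, y = 0.655
  2: x = 0.218, y = 0.139
  3: x = 0.231, y = 0.123
  4: x = 0.222, y = 0.083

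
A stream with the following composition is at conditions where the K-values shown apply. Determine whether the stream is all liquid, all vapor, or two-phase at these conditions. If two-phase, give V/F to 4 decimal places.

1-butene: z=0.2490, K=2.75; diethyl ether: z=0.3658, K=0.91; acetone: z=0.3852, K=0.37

two-phase, V/F = 0.2189

ΣzᵢKᵢ = 1.1602; Σzᵢ/Kᵢ = 1.5336.
Both exceed 1, so a two-phase solution exists.
Newton–Raphson from ψ = 0.65:
  ψ = 0.6500: g = -0.24207, g' = -0.6087 → ψ = 0.2523
  ψ = 0.2523: g = -0.01995, g' = -0.5862 → ψ = 0.2183
  ψ = 0.2183: g = 0.00035, g' = -0.6079 → ψ = 0.2189
Converged at ψ = 0.2189.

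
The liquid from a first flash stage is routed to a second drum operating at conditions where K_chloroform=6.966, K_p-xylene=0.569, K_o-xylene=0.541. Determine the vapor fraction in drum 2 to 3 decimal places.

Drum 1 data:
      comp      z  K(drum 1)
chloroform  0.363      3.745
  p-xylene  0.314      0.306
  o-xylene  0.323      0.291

V/F (drum 2) = 0.324

Drum 1:
Rachford–Rice: g(ψ₁) = Σ zᵢ(Kᵢ−1)/(1+ψ₁(Kᵢ−1)) = 0.
Feasibility: ΣzᵢKᵢ = 1.550, Σzᵢ/Kᵢ = 2.233 — both > 1, two phases present.
Iterate (Newton) starting at ψ₁ = 0.5:
  ψ₁ = 0.500: g = -0.2685, g' = -1.230 → ψ₁ = 0.282
  ψ₁ = 0.282: g = 0.0048, g' = -1.357 → ψ₁ = 0.285
Converged at ψ₁ = 0.285.
Drum-1 compositions:
  chloroform: x = 0.204, y = 0.762
  p-xylene: x = 0.392, y = 0.120
  o-xylene: x = 0.405, y = 0.118
Drum-2 feed = drum-1 liquid: z₂ = (0.2036, 0.3915, 0.4049).
Drum 2:
Rachford–Rice: g(ψ₂) = Σ zᵢ(Kᵢ−1)/(1+ψ₂(Kᵢ−1)) = 0.
Check two-phase: ΣzᵢKᵢ = 1.860 > 1 and Σzᵢ/Kᵢ = 1.466 > 1, so g(0) = 0.860 > 0 and g(1) = -0.466 < 0.
Newton iteration, ψ₂⁰ = 0.5:
  ψ₂ = 0.500: g = -0.1514, g' = -0.719 → ψ₂ = 0.289
  ψ₂ = 0.289: g = 0.0384, g' = -1.183 → ψ₂ = 0.322
  ψ₂ = 0.322: g = 0.0020, g' = -1.065 → ψ₂ = 0.324
Converged at ψ₂ = 0.324.
  chloroform: x = 0.069, y = 0.484
  p-xylene: x = 0.455, y = 0.259
  o-xylene: x = 0.476, y = 0.257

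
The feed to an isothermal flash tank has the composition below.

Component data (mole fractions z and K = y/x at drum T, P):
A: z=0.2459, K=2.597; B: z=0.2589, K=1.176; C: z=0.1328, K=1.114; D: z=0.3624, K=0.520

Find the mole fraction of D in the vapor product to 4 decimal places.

Let ψ = V/F and solve Σ zᵢ(Kᵢ−1)/(1+ψ(Kᵢ−1)) = 0.
Feasibility: ΣzᵢKᵢ = 1.2795, Σzᵢ/Kᵢ = 1.1310 — both > 1, two phases present.
Newton–Raphson from ψ = 0.39:
  ψ = 0.3900: g = 0.08510, g' = -0.3731 → ψ = 0.6181
  ψ = 0.6181: g = 0.00554, g' = -0.3357 → ψ = 0.6346
Converged at ψ = 0.6346.
Compositions from xᵢ = zᵢ/(1+ψ(Kᵢ−1)), yᵢ = Kᵢxᵢ:
  A: x = 0.1221, y = 0.3172
  B: x = 0.2329, y = 0.2739
  C: x = 0.1238, y = 0.1380
  D: x = 0.5211, y = 0.2710

y_D = 0.2710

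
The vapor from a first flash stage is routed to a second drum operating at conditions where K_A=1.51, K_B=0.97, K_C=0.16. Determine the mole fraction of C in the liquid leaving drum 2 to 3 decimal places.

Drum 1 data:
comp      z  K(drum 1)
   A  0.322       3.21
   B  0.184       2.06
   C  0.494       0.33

x_C (drum 2) = 0.276

Drum 1:
Iterate (Newton) starting at ψ₁ = 0.39:
  ψ₁ = 0.390: g = 0.0721, g' = -0.964 → ψ₁ = 0.465
  ψ₁ = 0.465: g = 0.0010, g' = -0.943 → ψ₁ = 0.466
Converged at ψ₁ = 0.466.
Drum-1 compositions:
  A: x = 0.159, y = 0.509
  B: x = 0.123, y = 0.254
  C: x = 0.718, y = 0.237
Drum-2 feed = drum-1 vapor: z₂ = (0.5093, 0.2537, 0.2370).
Drum 2:
Rachford–Rice: g(ψ₂) = Σ zᵢ(Kᵢ−1)/(1+ψ₂(Kᵢ−1)) = 0.
Check two-phase: ΣzᵢKᵢ = 1.053 > 1 and Σzᵢ/Kᵢ = 2.080 > 1, so g(0) = 0.053 > 0 and g(1) = -1.080 < 0.
Newton–Raphson from ψ₂ = 0.5:
  ψ₂ = 0.500: g = -0.1440, g' = -0.581 → ψ₂ = 0.252
  ψ₂ = 0.252: g = -0.0302, g' = -0.373 → ψ₂ = 0.172
  ψ₂ = 0.172: g = -0.0014, g' = -0.341 → ψ₂ = 0.167
Converged at ψ₂ = 0.167.
  A: x = 0.469, y = 0.709
  B: x = 0.255, y = 0.247
  C: x = 0.276, y = 0.044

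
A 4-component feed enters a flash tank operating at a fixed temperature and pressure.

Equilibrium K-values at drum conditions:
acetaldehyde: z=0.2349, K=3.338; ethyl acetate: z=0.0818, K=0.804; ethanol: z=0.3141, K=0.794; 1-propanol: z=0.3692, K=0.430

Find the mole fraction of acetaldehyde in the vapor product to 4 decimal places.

Material balance + equilibrium reduce to Σ zᵢ(Kᵢ−1)/(1+β(Kᵢ−1)) = 0.
Feasibility: ΣzᵢKᵢ = 1.2580, Σzᵢ/Kᵢ = 1.4263 — both > 1, two phases present.
Iterate (Newton) starting at β = 0.45:
  β = 0.4500: g = -0.10432, g' = -0.5419 → β = 0.2575
  β = 0.2575: g = 0.01096, g' = -0.6834 → β = 0.2735
  β = 0.2735: g = 0.00015, g' = -0.6645 → β = 0.2738
Converged at β = 0.2738.
Compositions from xᵢ = zᵢ/(1+β(Kᵢ−1)), yᵢ = Kᵢxᵢ:
  acetaldehyde: x = 0.1432, y = 0.4781
  ethyl acetate: x = 0.0864, y = 0.0695
  ethanol: x = 0.3329, y = 0.2643
  1-propanol: x = 0.4375, y = 0.1881

y_acetaldehyde = 0.4781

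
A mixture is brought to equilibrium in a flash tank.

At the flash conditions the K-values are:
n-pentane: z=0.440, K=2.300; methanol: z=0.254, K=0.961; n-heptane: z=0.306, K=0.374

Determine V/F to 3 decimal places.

Newton iteration, V/F⁰ = 0.5:
  V/F = 0.500: g = 0.0577, g' = -0.528 → V/F = 0.609
  V/F = 0.609: g = -0.0007, g' = -0.545 → V/F = 0.608
Converged at V/F = 0.608.

V/F = 0.608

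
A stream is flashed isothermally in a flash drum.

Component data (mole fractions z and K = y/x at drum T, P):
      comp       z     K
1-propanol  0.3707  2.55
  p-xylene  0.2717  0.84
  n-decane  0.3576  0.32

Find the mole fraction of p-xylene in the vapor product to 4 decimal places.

y_p-xylene = 0.2422

Material balance + equilibrium reduce to Σ zᵢ(Kᵢ−1)/(1+ψ(Kᵢ−1)) = 0.
Feasibility: ΣzᵢKᵢ = 1.2879, Σzᵢ/Kᵢ = 1.5863 — both > 1, two phases present.
Newton iteration, ψ⁰ = 0.64:
  ψ = 0.6400: g = -0.19052, g' = -0.7514 → ψ = 0.3865
  ψ = 0.3865: g = -0.01685, g' = -0.6605 → ψ = 0.3609
  ψ = 0.3609: g = 0.00005, g' = -0.6645 → ψ = 0.3610
Converged at ψ = 0.3610.
Compositions from xᵢ = zᵢ/(1+ψ(Kᵢ−1)), yᵢ = Kᵢxᵢ:
  1-propanol: x = 0.2377, y = 0.6061
  p-xylene: x = 0.2884, y = 0.2422
  n-decane: x = 0.4740, y = 0.1517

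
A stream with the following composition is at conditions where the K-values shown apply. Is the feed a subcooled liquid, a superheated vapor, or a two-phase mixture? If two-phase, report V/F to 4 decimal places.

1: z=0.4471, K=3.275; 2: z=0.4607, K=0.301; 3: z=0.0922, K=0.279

ΣzᵢKᵢ = 1.6286; Σzᵢ/Kᵢ = 1.9975.
Both exceed 1, so a two-phase solution exists.
Rachford–Rice: g(ψ) = Σ zᵢ(Kᵢ−1)/(1+ψ(Kᵢ−1)) = 0.
Newton–Raphson from ψ = 0.62:
  ψ = 0.6200: g = -0.26658, g' = -1.2561 → ψ = 0.4078
  ψ = 0.4078: g = -0.01691, g' = -1.1592 → ψ = 0.3932
Converged at ψ = 0.3932.

two-phase, V/F = 0.3932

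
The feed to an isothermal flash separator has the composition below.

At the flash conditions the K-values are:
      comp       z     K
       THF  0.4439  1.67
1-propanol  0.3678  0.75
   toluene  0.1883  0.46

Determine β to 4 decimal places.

β = 0.4111

Newton iteration, β⁰ = 0.47:
  β = 0.4700: g = -0.01427, g' = -0.2434 → β = 0.4114
  β = 0.4114: g = -0.00006, g' = -0.2418 → β = 0.4111
Converged at β = 0.4111.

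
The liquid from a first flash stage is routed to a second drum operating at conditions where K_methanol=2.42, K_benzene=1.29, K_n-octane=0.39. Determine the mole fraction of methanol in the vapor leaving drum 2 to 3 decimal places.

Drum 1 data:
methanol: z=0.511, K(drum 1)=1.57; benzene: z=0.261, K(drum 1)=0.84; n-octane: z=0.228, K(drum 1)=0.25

y_methanol (drum 2) = 0.493

Drum 1:
Rachford–Rice: g(ψ₁) = Σ zᵢ(Kᵢ−1)/(1+ψ₁(Kᵢ−1)) = 0.
Check two-phase: ΣzᵢKᵢ = 1.079 > 1 and Σzᵢ/Kᵢ = 1.548 > 1, so g(0) = 0.079 > 0 and g(1) = -0.548 < 0.
Newton iteration, ψ₁⁰ = 0.59:
  ψ₁ = 0.590: g = -0.1349, g' = -0.514 → ψ₁ = 0.327
  ψ₁ = 0.327: g = -0.0253, g' = -0.351 → ψ₁ = 0.255
  ψ₁ = 0.255: g = -0.0008, g' = -0.330 → ψ₁ = 0.253
Converged at ψ₁ = 0.253.
Drum-1 compositions:
  methanol: x = 0.447, y = 0.701
  benzene: x = 0.272, y = 0.228
  n-octane: x = 0.281, y = 0.070
Drum-2 feed = drum-1 liquid: z₂ = (0.4466, 0.2720, 0.2814).
Drum 2:
Rachford–Rice: g(ψ₂) = Σ zᵢ(Kᵢ−1)/(1+ψ₂(Kᵢ−1)) = 0.
Check two-phase: ΣzᵢKᵢ = 1.541 > 1 and Σzᵢ/Kᵢ = 1.117 > 1, so g(0) = 0.541 > 0 and g(1) = -0.117 < 0.
Newton iteration, ψ₂⁰ = 0.5:
  ψ₂ = 0.500: g = 0.1928, g' = -0.542 → ψ₂ = 0.856
  ψ₂ = 0.856: g = -0.0095, g' = -0.656 → ψ₂ = 0.841
Converged at ψ₂ = 0.841.
  methanol: x = 0.204, y = 0.493
  benzene: x = 0.219, y = 0.282
  n-octane: x = 0.578, y = 0.225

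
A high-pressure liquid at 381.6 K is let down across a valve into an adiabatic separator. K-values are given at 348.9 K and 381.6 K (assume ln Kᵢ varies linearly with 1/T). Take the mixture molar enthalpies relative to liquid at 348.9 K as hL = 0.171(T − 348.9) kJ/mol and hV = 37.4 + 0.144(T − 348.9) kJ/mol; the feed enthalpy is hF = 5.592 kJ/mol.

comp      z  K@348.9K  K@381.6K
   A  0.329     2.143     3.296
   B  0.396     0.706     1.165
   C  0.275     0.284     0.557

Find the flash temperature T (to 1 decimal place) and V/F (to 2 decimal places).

T = 350.1 K, V/F = 0.14

Adiabatic flash: solve Rachford–Rice at each trial T, then check hF = ψ·hV(T) + (1−ψ)·hL(T).
  T = 348.9 K: K = (2.143, 0.706, 0.284), RR gives ψ = 0.110, H_out = 4.114 kJ/mol
  T = 381.6 K: K = (3.296, 1.165, 0.557), RR gives ψ = 1.000, H_out = 42.109 kJ/mol
  T = 365.2 K: K = (2.682, 0.916, 0.403), RR gives ψ = 0.568, H_out = 23.784 kJ/mol
  T = 357.0 K: K = (2.402, 0.806, 0.339), RR gives ψ = 0.332, H_out = 13.727 kJ/mol
  T = 352.9 K: K = (2.269, 0.754, 0.310), RR gives ψ = 0.220, H_out = 8.883 kJ/mol
  T = 350.9 K: K = (2.205, 0.730, 0.297), RR gives ψ = 0.165, H_out = 6.513 kJ/mol
Linear interpolation between T = 348.9 (H_out = 4.114) and T = 350.9 (H_out = 6.513) on hF = 5.592 gives T ≈ 350.1 K, at which ψ = 0.14.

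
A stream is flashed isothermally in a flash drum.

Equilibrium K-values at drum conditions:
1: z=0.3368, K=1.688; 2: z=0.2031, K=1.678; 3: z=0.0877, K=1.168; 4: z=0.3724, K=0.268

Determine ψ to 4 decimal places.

Material balance + equilibrium reduce to Σ zᵢ(Kᵢ−1)/(1+ψ(Kᵢ−1)) = 0.
Check two-phase: ΣzᵢKᵢ = 1.1116 > 1 and Σzᵢ/Kᵢ = 1.7852 > 1, so g(0) = 0.1116 > 0 and g(1) = -0.7852 < 0.
Iterate (Newton) starting at ψ = 0.5:
  ψ = 0.5000: g = -0.14112, g' = -0.6389 → ψ = 0.2791
  ψ = 0.2791: g = -0.01833, g' = -0.4956 → ψ = 0.2421
  ψ = 0.2421: g = -0.00024, g' = -0.4831 → ψ = 0.2416
Converged at ψ = 0.2416.

ψ = 0.2416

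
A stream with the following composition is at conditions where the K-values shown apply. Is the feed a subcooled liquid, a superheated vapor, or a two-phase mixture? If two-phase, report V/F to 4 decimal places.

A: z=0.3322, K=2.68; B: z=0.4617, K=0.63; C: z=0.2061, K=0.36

ΣzᵢKᵢ = 1.2554; Σzᵢ/Kᵢ = 1.4293.
Both exceed 1, so a two-phase solution exists.
Material balance + equilibrium reduce to Σ zᵢ(Kᵢ−1)/(1+ψ(Kᵢ−1)) = 0.
Iterate (Newton) starting at ψ = 0.56:
  ψ = 0.5600: g = -0.13350, g' = -0.5546 → ψ = 0.3193
  ψ = 0.3193: g = 0.00377, g' = -0.6118 → ψ = 0.3254
Converged at ψ = 0.3254.

two-phase, V/F = 0.3254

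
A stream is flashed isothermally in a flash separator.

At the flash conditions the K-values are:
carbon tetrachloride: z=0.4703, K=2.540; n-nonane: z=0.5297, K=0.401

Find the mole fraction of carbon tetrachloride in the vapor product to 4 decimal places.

Let ψ = V/F and solve Σ zᵢ(Kᵢ−1)/(1+ψ(Kᵢ−1)) = 0.
Feasibility: ΣzᵢKᵢ = 1.4070, Σzᵢ/Kᵢ = 1.5061 — both > 1, two phases present.
Iterate (Newton) starting at ψ = 0.5:
  ψ = 0.5000: g = -0.04376, g' = -0.7433 → ψ = 0.4411
  ψ = 0.4411: g = 0.00004, g' = -0.7466 → ψ = 0.4412
Converged at ψ = 0.4412.
Compositions from xᵢ = zᵢ/(1+ψ(Kᵢ−1)), yᵢ = Kᵢxᵢ:
  carbon tetrachloride: x = 0.2800, y = 0.7113
  n-nonane: x = 0.7200, y = 0.2887

y_carbon tetrachloride = 0.7113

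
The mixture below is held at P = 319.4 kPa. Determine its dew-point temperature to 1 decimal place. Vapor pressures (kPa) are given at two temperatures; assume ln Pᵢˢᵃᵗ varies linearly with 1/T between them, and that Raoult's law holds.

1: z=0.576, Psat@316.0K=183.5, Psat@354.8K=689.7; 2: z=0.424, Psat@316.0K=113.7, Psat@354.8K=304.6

T = 342.0 K

Dew-point temperature: Σzᵢ·P/Pᵢˢᵃᵗ(T) = 1. Interpolate ln Pᵢˢᵃᵗ = aᵢ + bᵢ/T.
  T = 316.0 K: ΣzᵢP/Pᵢˢᵃᵗ = 2.1937
  T = 354.8 K: ΣzᵢP/Pᵢˢᵃᵗ = 0.7113
  T = 335.4 K: ΣzᵢP/Pᵢˢᵃᵗ = 1.2050
  T = 345.1 K: ΣzᵢP/Pᵢˢᵃᵗ = 0.9183
  T = 340.2 K: ΣzᵢP/Pᵢˢᵃᵗ = 1.0511
  T = 342.6 K: ΣzᵢP/Pᵢˢᵃᵗ = 0.9833
Interpolating between 340.2 K and 342.6 K gives T ≈ 342.0 K.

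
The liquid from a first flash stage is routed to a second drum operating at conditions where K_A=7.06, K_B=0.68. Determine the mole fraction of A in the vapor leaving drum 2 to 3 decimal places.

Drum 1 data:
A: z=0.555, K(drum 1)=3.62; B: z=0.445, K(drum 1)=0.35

Drum 1:
Let ψ₁ = V/F and solve Σ zᵢ(Kᵢ−1)/(1+ψ₁(Kᵢ−1)) = 0.
Check two-phase: ΣzᵢKᵢ = 2.165 > 1 and Σzᵢ/Kᵢ = 1.425 > 1, so g(0) = 1.165 > 0 and g(1) = -0.425 < 0.
Iterate (Newton) starting at ψ₁ = 0.66:
  ψ₁ = 0.660: g = 0.0262, g' = -1.088 → ψ₁ = 0.684
Converged at ψ₁ = 0.684.
Drum-1 compositions:
  A: x = 0.199, y = 0.720
  B: x = 0.801, y = 0.280
Drum-2 feed = drum-1 liquid: z₂ = (0.1988, 0.8012).
Drum 2:
Let ψ₂ = V/F and solve Σ zᵢ(Kᵢ−1)/(1+ψ₂(Kᵢ−1)) = 0.
g(0) = ΣzᵢKᵢ − 1 = 0.948 and g(1) = 1 − Σzᵢ/Kᵢ = -0.206, so a root lies in (0, 1).
Binary case is linear: z₁(K₁−1)(1+ψ₂(K₂−1)) + z₂(K₂−1)(1+ψ₂(K₁−1)) = 0
⇒ ψ₂ = [z₁(K₁−1)+z₂(K₂−1)] / [−(K₁−1)(K₂−1)] = 0.9482/1.9392 = 0.489
  A: x = 0.050, y = 0.354
  B: x = 0.950, y = 0.646

y_A (drum 2) = 0.354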